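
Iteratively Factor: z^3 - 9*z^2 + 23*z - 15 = (z - 1)*(z^2 - 8*z + 15) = (z - 3)*(z - 1)*(z - 5)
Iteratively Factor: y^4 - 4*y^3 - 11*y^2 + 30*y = (y)*(y^3 - 4*y^2 - 11*y + 30) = y*(y + 3)*(y^2 - 7*y + 10) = y*(y - 2)*(y + 3)*(y - 5)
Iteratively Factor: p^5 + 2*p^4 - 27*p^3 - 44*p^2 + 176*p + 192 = (p + 4)*(p^4 - 2*p^3 - 19*p^2 + 32*p + 48) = (p + 1)*(p + 4)*(p^3 - 3*p^2 - 16*p + 48) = (p + 1)*(p + 4)^2*(p^2 - 7*p + 12) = (p - 4)*(p + 1)*(p + 4)^2*(p - 3)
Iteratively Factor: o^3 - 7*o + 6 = (o - 1)*(o^2 + o - 6) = (o - 1)*(o + 3)*(o - 2)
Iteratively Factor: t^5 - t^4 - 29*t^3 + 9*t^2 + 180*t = (t)*(t^4 - t^3 - 29*t^2 + 9*t + 180) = t*(t + 3)*(t^3 - 4*t^2 - 17*t + 60) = t*(t + 3)*(t + 4)*(t^2 - 8*t + 15) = t*(t - 5)*(t + 3)*(t + 4)*(t - 3)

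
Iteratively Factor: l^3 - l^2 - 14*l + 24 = (l + 4)*(l^2 - 5*l + 6) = (l - 2)*(l + 4)*(l - 3)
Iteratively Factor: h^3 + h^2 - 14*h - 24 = (h + 2)*(h^2 - h - 12) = (h + 2)*(h + 3)*(h - 4)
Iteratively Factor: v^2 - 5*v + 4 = (v - 4)*(v - 1)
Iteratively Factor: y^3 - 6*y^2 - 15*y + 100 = (y - 5)*(y^2 - y - 20) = (y - 5)*(y + 4)*(y - 5)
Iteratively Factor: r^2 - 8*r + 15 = (r - 5)*(r - 3)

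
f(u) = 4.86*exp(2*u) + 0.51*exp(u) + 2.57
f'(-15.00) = 0.00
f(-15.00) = 2.57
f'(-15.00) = 0.00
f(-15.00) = 2.57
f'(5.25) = 353083.87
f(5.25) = 176593.10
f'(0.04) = 11.06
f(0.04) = 8.37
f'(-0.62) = 3.09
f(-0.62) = 4.25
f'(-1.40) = 0.72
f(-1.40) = 2.99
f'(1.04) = 79.25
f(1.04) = 42.91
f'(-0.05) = 9.28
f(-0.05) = 7.45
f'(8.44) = 208238987.07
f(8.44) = 104120676.38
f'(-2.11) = 0.20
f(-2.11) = 2.70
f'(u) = 9.72*exp(2*u) + 0.51*exp(u)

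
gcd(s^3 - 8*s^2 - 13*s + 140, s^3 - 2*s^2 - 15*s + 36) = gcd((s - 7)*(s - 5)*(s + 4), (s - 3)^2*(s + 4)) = s + 4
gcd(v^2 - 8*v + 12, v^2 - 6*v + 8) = v - 2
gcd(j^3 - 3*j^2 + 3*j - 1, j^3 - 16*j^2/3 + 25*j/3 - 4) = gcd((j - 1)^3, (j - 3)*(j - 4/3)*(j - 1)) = j - 1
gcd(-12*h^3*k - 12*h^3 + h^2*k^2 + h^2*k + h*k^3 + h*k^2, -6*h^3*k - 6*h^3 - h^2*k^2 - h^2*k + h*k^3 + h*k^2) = 3*h^2*k + 3*h^2 - h*k^2 - h*k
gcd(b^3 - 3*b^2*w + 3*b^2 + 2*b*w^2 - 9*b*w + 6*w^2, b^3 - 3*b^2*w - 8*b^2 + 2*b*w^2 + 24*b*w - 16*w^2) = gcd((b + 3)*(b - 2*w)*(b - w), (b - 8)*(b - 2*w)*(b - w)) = b^2 - 3*b*w + 2*w^2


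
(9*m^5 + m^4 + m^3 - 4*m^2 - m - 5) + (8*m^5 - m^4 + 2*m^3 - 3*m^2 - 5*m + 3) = 17*m^5 + 3*m^3 - 7*m^2 - 6*m - 2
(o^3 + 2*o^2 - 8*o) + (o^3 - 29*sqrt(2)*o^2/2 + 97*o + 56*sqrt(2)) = 2*o^3 - 29*sqrt(2)*o^2/2 + 2*o^2 + 89*o + 56*sqrt(2)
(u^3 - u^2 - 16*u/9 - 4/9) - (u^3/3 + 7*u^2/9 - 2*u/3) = 2*u^3/3 - 16*u^2/9 - 10*u/9 - 4/9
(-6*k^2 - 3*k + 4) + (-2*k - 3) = -6*k^2 - 5*k + 1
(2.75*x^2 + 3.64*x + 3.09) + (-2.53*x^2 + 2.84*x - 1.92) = 0.22*x^2 + 6.48*x + 1.17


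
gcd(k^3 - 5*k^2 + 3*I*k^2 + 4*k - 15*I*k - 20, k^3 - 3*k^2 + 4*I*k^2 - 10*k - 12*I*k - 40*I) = k^2 + k*(-5 + 4*I) - 20*I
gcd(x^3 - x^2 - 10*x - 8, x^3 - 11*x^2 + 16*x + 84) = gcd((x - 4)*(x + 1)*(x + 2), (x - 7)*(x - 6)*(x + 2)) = x + 2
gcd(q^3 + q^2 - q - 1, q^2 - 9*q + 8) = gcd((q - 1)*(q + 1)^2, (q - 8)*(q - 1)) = q - 1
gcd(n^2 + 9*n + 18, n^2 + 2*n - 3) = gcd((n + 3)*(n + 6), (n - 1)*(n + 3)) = n + 3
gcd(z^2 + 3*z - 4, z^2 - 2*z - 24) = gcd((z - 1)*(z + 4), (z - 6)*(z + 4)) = z + 4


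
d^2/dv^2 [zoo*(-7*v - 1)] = 0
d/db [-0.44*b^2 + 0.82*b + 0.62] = 0.82 - 0.88*b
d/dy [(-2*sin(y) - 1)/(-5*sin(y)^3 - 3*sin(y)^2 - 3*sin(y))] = -(20*sin(y)^3 + 21*sin(y)^2 + 6*sin(y) + 3)*cos(y)/((5*sin(y)^2 + 3*sin(y) + 3)^2*sin(y)^2)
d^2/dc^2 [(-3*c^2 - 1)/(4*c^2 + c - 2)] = 6*(4*c^3 - 40*c^2 - 4*c - 7)/(64*c^6 + 48*c^5 - 84*c^4 - 47*c^3 + 42*c^2 + 12*c - 8)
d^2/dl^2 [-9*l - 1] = 0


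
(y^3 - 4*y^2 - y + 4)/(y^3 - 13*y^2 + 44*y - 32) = (y + 1)/(y - 8)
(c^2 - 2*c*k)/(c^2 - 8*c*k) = (c - 2*k)/(c - 8*k)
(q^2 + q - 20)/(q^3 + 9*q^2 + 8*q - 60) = (q - 4)/(q^2 + 4*q - 12)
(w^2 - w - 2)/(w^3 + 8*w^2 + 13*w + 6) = (w - 2)/(w^2 + 7*w + 6)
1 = 1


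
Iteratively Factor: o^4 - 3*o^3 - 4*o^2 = (o - 4)*(o^3 + o^2) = o*(o - 4)*(o^2 + o) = o^2*(o - 4)*(o + 1)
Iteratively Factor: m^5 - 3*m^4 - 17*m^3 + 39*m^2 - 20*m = (m)*(m^4 - 3*m^3 - 17*m^2 + 39*m - 20) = m*(m + 4)*(m^3 - 7*m^2 + 11*m - 5) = m*(m - 5)*(m + 4)*(m^2 - 2*m + 1) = m*(m - 5)*(m - 1)*(m + 4)*(m - 1)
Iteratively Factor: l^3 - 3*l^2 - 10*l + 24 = (l - 4)*(l^2 + l - 6) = (l - 4)*(l + 3)*(l - 2)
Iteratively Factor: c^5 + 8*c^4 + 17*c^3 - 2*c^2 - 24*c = (c)*(c^4 + 8*c^3 + 17*c^2 - 2*c - 24) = c*(c + 4)*(c^3 + 4*c^2 + c - 6) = c*(c - 1)*(c + 4)*(c^2 + 5*c + 6) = c*(c - 1)*(c + 3)*(c + 4)*(c + 2)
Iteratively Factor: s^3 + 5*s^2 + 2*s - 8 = (s + 2)*(s^2 + 3*s - 4) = (s + 2)*(s + 4)*(s - 1)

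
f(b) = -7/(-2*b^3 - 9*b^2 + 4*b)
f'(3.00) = -0.05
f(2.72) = 0.07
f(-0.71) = 1.05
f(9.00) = 0.00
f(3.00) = 0.06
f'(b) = -7*(6*b^2 + 18*b - 4)/(-2*b^3 - 9*b^2 + 4*b)^2 = 14*(-3*b^2 - 9*b + 2)/(b^2*(2*b^2 + 9*b - 4)^2)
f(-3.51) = 0.18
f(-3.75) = 0.19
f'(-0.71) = 2.17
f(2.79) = 0.07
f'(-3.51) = -0.03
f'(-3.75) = -0.07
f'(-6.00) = -0.10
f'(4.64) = -0.01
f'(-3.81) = -0.08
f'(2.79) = -0.06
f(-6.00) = -0.08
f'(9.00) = 0.00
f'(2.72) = -0.07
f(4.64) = 0.02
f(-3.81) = 0.20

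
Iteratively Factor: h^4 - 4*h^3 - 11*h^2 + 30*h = (h + 3)*(h^3 - 7*h^2 + 10*h) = h*(h + 3)*(h^2 - 7*h + 10) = h*(h - 2)*(h + 3)*(h - 5)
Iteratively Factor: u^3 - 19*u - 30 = (u + 2)*(u^2 - 2*u - 15) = (u - 5)*(u + 2)*(u + 3)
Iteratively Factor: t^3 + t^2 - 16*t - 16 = (t + 1)*(t^2 - 16) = (t - 4)*(t + 1)*(t + 4)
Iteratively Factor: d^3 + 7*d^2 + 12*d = (d)*(d^2 + 7*d + 12) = d*(d + 4)*(d + 3)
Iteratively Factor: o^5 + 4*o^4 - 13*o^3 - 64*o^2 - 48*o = (o - 4)*(o^4 + 8*o^3 + 19*o^2 + 12*o) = (o - 4)*(o + 1)*(o^3 + 7*o^2 + 12*o) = (o - 4)*(o + 1)*(o + 3)*(o^2 + 4*o) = (o - 4)*(o + 1)*(o + 3)*(o + 4)*(o)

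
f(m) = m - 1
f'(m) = 1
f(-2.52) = -3.52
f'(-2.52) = 1.00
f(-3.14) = -4.14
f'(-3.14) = 1.00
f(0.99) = -0.01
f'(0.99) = 1.00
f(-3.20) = -4.20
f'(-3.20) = 1.00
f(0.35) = -0.65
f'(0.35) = 1.00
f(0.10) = -0.90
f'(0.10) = 1.00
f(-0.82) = -1.82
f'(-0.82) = 1.00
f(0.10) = -0.90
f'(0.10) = 1.00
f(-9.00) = -10.00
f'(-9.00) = 1.00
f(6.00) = 5.00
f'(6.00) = 1.00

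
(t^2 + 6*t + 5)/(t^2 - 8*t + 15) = (t^2 + 6*t + 5)/(t^2 - 8*t + 15)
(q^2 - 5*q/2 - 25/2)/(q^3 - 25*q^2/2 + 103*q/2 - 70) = (2*q + 5)/(2*q^2 - 15*q + 28)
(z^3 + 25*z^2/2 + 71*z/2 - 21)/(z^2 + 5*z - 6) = (2*z^2 + 13*z - 7)/(2*(z - 1))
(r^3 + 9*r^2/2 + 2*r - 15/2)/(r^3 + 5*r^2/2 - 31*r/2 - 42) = (2*r^2 + 3*r - 5)/(2*r^2 - r - 28)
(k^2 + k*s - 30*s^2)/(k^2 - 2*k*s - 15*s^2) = (k + 6*s)/(k + 3*s)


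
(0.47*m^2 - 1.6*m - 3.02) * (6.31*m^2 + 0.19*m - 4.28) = 2.9657*m^4 - 10.0067*m^3 - 21.3718*m^2 + 6.2742*m + 12.9256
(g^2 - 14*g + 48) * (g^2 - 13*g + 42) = g^4 - 27*g^3 + 272*g^2 - 1212*g + 2016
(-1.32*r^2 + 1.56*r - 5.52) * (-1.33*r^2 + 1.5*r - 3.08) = 1.7556*r^4 - 4.0548*r^3 + 13.7472*r^2 - 13.0848*r + 17.0016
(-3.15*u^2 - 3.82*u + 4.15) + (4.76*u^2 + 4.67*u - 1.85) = 1.61*u^2 + 0.85*u + 2.3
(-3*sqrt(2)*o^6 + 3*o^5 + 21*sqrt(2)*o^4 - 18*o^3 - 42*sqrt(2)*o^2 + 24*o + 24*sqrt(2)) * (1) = -3*sqrt(2)*o^6 + 3*o^5 + 21*sqrt(2)*o^4 - 18*o^3 - 42*sqrt(2)*o^2 + 24*o + 24*sqrt(2)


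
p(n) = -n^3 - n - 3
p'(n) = -3*n^2 - 1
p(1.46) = -7.57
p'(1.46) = -7.39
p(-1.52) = 2.03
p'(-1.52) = -7.93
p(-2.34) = 12.15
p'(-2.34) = -17.43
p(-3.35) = 37.95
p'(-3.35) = -34.67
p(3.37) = -44.64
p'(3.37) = -35.07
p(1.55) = -8.27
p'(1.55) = -8.21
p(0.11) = -3.11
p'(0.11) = -1.04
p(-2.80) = 21.75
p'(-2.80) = -24.52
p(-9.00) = 735.00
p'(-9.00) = -244.00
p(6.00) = -225.00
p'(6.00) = -109.00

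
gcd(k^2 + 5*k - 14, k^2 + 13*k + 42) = k + 7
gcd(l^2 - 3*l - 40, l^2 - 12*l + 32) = l - 8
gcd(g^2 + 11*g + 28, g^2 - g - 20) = g + 4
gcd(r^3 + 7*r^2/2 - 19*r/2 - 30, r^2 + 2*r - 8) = r + 4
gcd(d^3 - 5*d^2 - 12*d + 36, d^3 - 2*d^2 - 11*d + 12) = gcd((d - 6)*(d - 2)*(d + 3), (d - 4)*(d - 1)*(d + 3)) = d + 3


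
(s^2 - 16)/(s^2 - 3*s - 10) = (16 - s^2)/(-s^2 + 3*s + 10)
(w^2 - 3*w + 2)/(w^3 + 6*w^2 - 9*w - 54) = (w^2 - 3*w + 2)/(w^3 + 6*w^2 - 9*w - 54)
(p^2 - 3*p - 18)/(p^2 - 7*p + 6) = (p + 3)/(p - 1)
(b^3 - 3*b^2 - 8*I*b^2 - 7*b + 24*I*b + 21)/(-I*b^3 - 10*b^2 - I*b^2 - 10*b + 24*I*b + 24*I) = (I*b^3 + b^2*(8 - 3*I) - b*(24 + 7*I) + 21*I)/(b^3 + b^2*(1 - 10*I) - 2*b*(12 + 5*I) - 24)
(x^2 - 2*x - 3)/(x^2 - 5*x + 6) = (x + 1)/(x - 2)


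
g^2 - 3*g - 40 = (g - 8)*(g + 5)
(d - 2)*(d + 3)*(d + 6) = d^3 + 7*d^2 - 36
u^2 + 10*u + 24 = (u + 4)*(u + 6)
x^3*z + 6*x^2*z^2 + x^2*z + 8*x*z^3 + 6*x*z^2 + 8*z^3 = (x + 2*z)*(x + 4*z)*(x*z + z)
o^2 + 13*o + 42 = (o + 6)*(o + 7)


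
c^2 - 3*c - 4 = (c - 4)*(c + 1)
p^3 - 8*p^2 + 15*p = p*(p - 5)*(p - 3)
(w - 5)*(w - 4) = w^2 - 9*w + 20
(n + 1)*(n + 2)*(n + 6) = n^3 + 9*n^2 + 20*n + 12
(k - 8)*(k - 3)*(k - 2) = k^3 - 13*k^2 + 46*k - 48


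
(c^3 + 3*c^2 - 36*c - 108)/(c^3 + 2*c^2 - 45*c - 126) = (c - 6)/(c - 7)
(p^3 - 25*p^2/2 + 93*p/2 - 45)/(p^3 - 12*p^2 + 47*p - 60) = (p^2 - 15*p/2 + 9)/(p^2 - 7*p + 12)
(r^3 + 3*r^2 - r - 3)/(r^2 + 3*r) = r - 1/r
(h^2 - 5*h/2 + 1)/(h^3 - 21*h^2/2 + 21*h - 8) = 1/(h - 8)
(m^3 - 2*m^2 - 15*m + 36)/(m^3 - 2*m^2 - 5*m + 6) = (m^2 + m - 12)/(m^2 + m - 2)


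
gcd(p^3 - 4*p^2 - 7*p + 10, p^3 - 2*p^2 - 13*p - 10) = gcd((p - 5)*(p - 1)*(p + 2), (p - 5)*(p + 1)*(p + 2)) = p^2 - 3*p - 10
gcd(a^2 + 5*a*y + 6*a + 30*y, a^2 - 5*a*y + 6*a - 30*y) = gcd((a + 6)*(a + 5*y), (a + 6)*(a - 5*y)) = a + 6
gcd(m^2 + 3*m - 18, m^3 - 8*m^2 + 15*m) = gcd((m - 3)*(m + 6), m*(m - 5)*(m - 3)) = m - 3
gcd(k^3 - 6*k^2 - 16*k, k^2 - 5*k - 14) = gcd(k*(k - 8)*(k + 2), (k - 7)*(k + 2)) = k + 2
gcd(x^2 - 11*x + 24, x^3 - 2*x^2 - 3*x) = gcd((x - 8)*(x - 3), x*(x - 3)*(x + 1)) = x - 3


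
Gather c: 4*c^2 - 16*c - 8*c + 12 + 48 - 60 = 4*c^2 - 24*c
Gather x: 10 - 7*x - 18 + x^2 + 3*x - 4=x^2 - 4*x - 12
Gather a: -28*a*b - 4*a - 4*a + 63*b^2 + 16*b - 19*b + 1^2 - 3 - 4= a*(-28*b - 8) + 63*b^2 - 3*b - 6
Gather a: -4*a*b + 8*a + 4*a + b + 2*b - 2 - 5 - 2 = a*(12 - 4*b) + 3*b - 9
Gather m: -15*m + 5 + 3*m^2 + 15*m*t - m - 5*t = 3*m^2 + m*(15*t - 16) - 5*t + 5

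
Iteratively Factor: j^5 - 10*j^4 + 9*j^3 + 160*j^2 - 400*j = (j + 4)*(j^4 - 14*j^3 + 65*j^2 - 100*j) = (j - 5)*(j + 4)*(j^3 - 9*j^2 + 20*j) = j*(j - 5)*(j + 4)*(j^2 - 9*j + 20) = j*(j - 5)^2*(j + 4)*(j - 4)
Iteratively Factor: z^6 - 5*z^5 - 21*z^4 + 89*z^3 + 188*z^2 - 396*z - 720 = (z - 5)*(z^5 - 21*z^3 - 16*z^2 + 108*z + 144) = (z - 5)*(z + 3)*(z^4 - 3*z^3 - 12*z^2 + 20*z + 48) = (z - 5)*(z - 3)*(z + 3)*(z^3 - 12*z - 16) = (z - 5)*(z - 3)*(z + 2)*(z + 3)*(z^2 - 2*z - 8) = (z - 5)*(z - 3)*(z + 2)^2*(z + 3)*(z - 4)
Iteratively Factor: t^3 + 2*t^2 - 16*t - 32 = (t + 2)*(t^2 - 16) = (t + 2)*(t + 4)*(t - 4)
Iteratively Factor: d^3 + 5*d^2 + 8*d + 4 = (d + 2)*(d^2 + 3*d + 2) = (d + 1)*(d + 2)*(d + 2)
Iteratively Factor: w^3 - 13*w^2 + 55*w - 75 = (w - 5)*(w^2 - 8*w + 15) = (w - 5)^2*(w - 3)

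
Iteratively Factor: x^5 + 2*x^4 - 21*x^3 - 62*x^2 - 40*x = (x + 4)*(x^4 - 2*x^3 - 13*x^2 - 10*x) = x*(x + 4)*(x^3 - 2*x^2 - 13*x - 10) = x*(x + 1)*(x + 4)*(x^2 - 3*x - 10) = x*(x + 1)*(x + 2)*(x + 4)*(x - 5)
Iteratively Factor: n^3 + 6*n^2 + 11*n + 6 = (n + 2)*(n^2 + 4*n + 3) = (n + 1)*(n + 2)*(n + 3)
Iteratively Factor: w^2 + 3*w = (w)*(w + 3)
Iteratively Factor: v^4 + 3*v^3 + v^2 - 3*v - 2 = (v + 1)*(v^3 + 2*v^2 - v - 2) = (v + 1)*(v + 2)*(v^2 - 1) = (v + 1)^2*(v + 2)*(v - 1)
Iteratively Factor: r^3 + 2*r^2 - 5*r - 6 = (r + 1)*(r^2 + r - 6) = (r + 1)*(r + 3)*(r - 2)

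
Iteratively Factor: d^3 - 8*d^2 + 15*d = (d - 5)*(d^2 - 3*d) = d*(d - 5)*(d - 3)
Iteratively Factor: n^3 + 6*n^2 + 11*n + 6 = (n + 3)*(n^2 + 3*n + 2) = (n + 2)*(n + 3)*(n + 1)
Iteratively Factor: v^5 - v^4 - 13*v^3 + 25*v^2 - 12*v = (v)*(v^4 - v^3 - 13*v^2 + 25*v - 12) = v*(v - 3)*(v^3 + 2*v^2 - 7*v + 4) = v*(v - 3)*(v + 4)*(v^2 - 2*v + 1) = v*(v - 3)*(v - 1)*(v + 4)*(v - 1)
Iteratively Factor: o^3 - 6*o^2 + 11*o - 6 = (o - 1)*(o^2 - 5*o + 6) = (o - 2)*(o - 1)*(o - 3)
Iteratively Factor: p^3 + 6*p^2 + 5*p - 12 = (p + 4)*(p^2 + 2*p - 3) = (p - 1)*(p + 4)*(p + 3)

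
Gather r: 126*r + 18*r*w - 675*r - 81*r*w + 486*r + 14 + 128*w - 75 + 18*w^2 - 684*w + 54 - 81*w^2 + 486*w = r*(-63*w - 63) - 63*w^2 - 70*w - 7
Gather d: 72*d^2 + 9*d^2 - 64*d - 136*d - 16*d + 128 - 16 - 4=81*d^2 - 216*d + 108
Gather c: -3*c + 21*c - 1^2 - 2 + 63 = 18*c + 60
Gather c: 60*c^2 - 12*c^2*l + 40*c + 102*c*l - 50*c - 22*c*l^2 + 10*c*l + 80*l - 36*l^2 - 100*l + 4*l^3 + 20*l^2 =c^2*(60 - 12*l) + c*(-22*l^2 + 112*l - 10) + 4*l^3 - 16*l^2 - 20*l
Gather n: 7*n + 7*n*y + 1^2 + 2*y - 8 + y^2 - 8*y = n*(7*y + 7) + y^2 - 6*y - 7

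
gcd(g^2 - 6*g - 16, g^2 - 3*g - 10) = g + 2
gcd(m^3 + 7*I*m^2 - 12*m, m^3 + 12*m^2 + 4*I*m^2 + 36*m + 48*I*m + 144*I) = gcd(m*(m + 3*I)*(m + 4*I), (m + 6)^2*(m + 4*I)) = m + 4*I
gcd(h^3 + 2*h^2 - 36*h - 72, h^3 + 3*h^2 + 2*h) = h + 2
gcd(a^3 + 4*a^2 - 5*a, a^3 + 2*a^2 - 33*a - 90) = a + 5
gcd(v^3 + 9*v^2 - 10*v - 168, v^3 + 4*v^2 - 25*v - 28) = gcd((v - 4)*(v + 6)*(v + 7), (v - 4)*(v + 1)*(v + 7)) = v^2 + 3*v - 28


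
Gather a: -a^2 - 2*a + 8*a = -a^2 + 6*a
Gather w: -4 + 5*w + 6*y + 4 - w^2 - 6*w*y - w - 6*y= -w^2 + w*(4 - 6*y)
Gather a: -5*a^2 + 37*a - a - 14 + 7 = -5*a^2 + 36*a - 7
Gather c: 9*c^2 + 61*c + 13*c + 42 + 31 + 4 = 9*c^2 + 74*c + 77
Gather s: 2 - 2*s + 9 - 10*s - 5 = 6 - 12*s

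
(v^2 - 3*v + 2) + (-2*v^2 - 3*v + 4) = -v^2 - 6*v + 6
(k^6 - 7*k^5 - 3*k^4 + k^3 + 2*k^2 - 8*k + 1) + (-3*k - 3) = k^6 - 7*k^5 - 3*k^4 + k^3 + 2*k^2 - 11*k - 2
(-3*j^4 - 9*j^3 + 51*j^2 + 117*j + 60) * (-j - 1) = 3*j^5 + 12*j^4 - 42*j^3 - 168*j^2 - 177*j - 60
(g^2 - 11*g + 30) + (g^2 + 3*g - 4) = 2*g^2 - 8*g + 26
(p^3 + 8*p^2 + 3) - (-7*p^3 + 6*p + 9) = 8*p^3 + 8*p^2 - 6*p - 6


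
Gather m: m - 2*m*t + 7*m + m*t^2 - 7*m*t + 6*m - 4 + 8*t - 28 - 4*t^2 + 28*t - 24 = m*(t^2 - 9*t + 14) - 4*t^2 + 36*t - 56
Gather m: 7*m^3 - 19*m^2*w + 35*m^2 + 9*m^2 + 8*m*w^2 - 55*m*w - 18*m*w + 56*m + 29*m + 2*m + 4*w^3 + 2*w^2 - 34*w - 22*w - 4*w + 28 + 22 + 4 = 7*m^3 + m^2*(44 - 19*w) + m*(8*w^2 - 73*w + 87) + 4*w^3 + 2*w^2 - 60*w + 54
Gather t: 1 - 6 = -5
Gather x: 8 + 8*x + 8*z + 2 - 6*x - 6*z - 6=2*x + 2*z + 4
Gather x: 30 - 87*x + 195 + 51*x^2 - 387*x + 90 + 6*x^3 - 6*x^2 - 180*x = 6*x^3 + 45*x^2 - 654*x + 315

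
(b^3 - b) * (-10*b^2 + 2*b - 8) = -10*b^5 + 2*b^4 + 2*b^3 - 2*b^2 + 8*b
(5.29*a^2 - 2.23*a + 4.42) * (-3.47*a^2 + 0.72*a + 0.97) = -18.3563*a^4 + 11.5469*a^3 - 11.8117*a^2 + 1.0193*a + 4.2874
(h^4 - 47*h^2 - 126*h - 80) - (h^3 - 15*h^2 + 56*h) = h^4 - h^3 - 32*h^2 - 182*h - 80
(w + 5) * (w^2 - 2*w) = w^3 + 3*w^2 - 10*w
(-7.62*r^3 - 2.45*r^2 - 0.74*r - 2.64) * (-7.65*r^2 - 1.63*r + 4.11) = 58.293*r^5 + 31.1631*r^4 - 21.6637*r^3 + 11.3327*r^2 + 1.2618*r - 10.8504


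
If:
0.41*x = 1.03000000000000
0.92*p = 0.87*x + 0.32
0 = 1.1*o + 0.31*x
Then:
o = -0.71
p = 2.72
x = 2.51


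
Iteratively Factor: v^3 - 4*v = (v + 2)*(v^2 - 2*v) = v*(v + 2)*(v - 2)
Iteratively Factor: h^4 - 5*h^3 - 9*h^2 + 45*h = (h)*(h^3 - 5*h^2 - 9*h + 45) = h*(h + 3)*(h^2 - 8*h + 15) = h*(h - 3)*(h + 3)*(h - 5)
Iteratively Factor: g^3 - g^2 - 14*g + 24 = (g - 2)*(g^2 + g - 12) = (g - 3)*(g - 2)*(g + 4)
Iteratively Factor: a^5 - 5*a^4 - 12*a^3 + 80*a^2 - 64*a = (a)*(a^4 - 5*a^3 - 12*a^2 + 80*a - 64) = a*(a - 4)*(a^3 - a^2 - 16*a + 16) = a*(a - 4)*(a + 4)*(a^2 - 5*a + 4) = a*(a - 4)*(a - 1)*(a + 4)*(a - 4)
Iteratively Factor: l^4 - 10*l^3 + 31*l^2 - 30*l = (l)*(l^3 - 10*l^2 + 31*l - 30) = l*(l - 5)*(l^2 - 5*l + 6) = l*(l - 5)*(l - 3)*(l - 2)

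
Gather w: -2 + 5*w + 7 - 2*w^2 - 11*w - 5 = -2*w^2 - 6*w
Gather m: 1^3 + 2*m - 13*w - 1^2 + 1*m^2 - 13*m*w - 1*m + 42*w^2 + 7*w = m^2 + m*(1 - 13*w) + 42*w^2 - 6*w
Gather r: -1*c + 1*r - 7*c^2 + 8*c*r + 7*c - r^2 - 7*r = -7*c^2 + 6*c - r^2 + r*(8*c - 6)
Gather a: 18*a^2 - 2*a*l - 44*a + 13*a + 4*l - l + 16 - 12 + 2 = 18*a^2 + a*(-2*l - 31) + 3*l + 6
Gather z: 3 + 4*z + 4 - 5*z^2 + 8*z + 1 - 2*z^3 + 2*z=-2*z^3 - 5*z^2 + 14*z + 8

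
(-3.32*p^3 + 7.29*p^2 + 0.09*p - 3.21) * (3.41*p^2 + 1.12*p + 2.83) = -11.3212*p^5 + 21.1405*p^4 - 0.923899999999998*p^3 + 9.7854*p^2 - 3.3405*p - 9.0843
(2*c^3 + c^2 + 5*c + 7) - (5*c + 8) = 2*c^3 + c^2 - 1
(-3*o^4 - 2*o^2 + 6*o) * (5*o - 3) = -15*o^5 + 9*o^4 - 10*o^3 + 36*o^2 - 18*o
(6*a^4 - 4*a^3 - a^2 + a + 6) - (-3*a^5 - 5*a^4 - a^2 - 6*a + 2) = 3*a^5 + 11*a^4 - 4*a^3 + 7*a + 4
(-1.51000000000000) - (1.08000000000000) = -2.59000000000000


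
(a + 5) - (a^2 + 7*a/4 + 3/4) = -a^2 - 3*a/4 + 17/4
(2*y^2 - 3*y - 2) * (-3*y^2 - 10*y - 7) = -6*y^4 - 11*y^3 + 22*y^2 + 41*y + 14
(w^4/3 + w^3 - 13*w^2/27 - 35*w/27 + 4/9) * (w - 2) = w^5/3 + w^4/3 - 67*w^3/27 - w^2/3 + 82*w/27 - 8/9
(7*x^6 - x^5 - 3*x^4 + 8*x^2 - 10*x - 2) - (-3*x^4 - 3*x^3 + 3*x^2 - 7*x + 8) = 7*x^6 - x^5 + 3*x^3 + 5*x^2 - 3*x - 10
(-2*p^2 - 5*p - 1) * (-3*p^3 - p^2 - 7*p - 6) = 6*p^5 + 17*p^4 + 22*p^3 + 48*p^2 + 37*p + 6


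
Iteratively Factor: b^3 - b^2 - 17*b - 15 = (b + 3)*(b^2 - 4*b - 5) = (b - 5)*(b + 3)*(b + 1)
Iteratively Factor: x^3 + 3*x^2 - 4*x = (x + 4)*(x^2 - x) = (x - 1)*(x + 4)*(x)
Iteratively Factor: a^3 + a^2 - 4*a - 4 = (a + 2)*(a^2 - a - 2) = (a - 2)*(a + 2)*(a + 1)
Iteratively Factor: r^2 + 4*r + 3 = (r + 1)*(r + 3)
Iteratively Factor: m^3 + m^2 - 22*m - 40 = (m + 2)*(m^2 - m - 20) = (m - 5)*(m + 2)*(m + 4)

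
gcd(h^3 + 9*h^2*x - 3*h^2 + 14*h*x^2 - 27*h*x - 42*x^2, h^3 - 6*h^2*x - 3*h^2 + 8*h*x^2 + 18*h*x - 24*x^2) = h - 3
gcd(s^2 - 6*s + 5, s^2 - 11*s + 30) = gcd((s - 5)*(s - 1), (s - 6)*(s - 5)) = s - 5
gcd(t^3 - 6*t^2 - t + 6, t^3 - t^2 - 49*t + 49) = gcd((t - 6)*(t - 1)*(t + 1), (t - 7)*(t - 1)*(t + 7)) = t - 1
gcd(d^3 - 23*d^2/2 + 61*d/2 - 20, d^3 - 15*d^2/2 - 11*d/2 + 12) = d^2 - 9*d + 8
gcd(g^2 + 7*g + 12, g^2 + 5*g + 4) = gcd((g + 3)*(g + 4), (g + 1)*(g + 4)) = g + 4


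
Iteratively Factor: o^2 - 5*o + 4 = (o - 4)*(o - 1)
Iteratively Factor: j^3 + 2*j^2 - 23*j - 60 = (j + 4)*(j^2 - 2*j - 15) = (j - 5)*(j + 4)*(j + 3)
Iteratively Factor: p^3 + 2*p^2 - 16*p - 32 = (p + 4)*(p^2 - 2*p - 8) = (p - 4)*(p + 4)*(p + 2)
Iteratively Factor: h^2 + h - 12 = (h - 3)*(h + 4)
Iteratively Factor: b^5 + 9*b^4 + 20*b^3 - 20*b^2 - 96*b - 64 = (b + 4)*(b^4 + 5*b^3 - 20*b - 16) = (b - 2)*(b + 4)*(b^3 + 7*b^2 + 14*b + 8) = (b - 2)*(b + 4)^2*(b^2 + 3*b + 2) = (b - 2)*(b + 2)*(b + 4)^2*(b + 1)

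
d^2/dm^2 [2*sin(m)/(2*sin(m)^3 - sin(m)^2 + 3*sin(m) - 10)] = 2*(-16*sin(m)^7 + 22*sin(m)^6 + 39*sin(m)^5 - 299*sin(m)^4 + 219*sin(m)^2 - 235*sin(m)/2 - sin(3*m)^2 - 15*sin(3*m) + sin(5*m)/2 + 60)/(2*sin(m)^3 - sin(m)^2 + 3*sin(m) - 10)^3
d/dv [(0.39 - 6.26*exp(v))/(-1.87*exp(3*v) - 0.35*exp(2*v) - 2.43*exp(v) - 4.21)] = (-23.4124*exp(3*v) - 0.00309999999999944*exp(2*v) + 0.273*exp(v) + 27.3023)*exp(v)/(3.4969*exp(6*v) + 1.309*exp(5*v) + 9.2107*exp(4*v) + 17.4464*exp(3*v) + 8.8519*exp(2*v) + 20.4606*exp(v) + 17.7241)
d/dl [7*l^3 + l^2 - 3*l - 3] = 21*l^2 + 2*l - 3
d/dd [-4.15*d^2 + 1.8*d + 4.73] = 1.8 - 8.3*d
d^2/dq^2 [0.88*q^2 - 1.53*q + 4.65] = 1.76000000000000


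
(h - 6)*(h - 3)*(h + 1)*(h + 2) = h^4 - 6*h^3 - 7*h^2 + 36*h + 36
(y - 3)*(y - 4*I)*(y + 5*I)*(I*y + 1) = I*y^4 - 3*I*y^3 + 21*I*y^2 + 20*y - 63*I*y - 60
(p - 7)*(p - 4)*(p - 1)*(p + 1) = p^4 - 11*p^3 + 27*p^2 + 11*p - 28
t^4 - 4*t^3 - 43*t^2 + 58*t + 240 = (t - 8)*(t - 3)*(t + 2)*(t + 5)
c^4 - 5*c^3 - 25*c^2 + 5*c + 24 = (c - 8)*(c - 1)*(c + 1)*(c + 3)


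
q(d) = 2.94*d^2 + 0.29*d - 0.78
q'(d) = 5.88*d + 0.29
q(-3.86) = 41.91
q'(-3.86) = -22.41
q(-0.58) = 0.04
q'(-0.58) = -3.12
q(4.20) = 52.30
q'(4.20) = 24.99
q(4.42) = 57.94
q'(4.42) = 26.28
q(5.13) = 78.08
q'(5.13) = 30.45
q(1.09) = 3.03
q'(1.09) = 6.70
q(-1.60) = 6.28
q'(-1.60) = -9.12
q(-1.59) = 6.19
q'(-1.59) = -9.06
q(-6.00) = 103.32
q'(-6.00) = -34.99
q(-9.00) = 234.75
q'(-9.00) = -52.63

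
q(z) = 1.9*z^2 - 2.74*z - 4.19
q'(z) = 3.8*z - 2.74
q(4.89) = 27.84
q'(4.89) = 15.84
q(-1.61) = 5.15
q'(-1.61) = -8.86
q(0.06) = -4.35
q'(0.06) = -2.51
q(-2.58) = 15.53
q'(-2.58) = -12.54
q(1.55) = -3.87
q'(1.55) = 3.15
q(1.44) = -4.20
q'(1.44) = 2.73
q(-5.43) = 66.71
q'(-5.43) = -23.37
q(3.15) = 6.03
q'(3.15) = 9.23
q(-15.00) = 464.41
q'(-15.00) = -59.74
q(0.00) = -4.19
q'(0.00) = -2.74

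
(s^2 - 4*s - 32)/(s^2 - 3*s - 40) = (s + 4)/(s + 5)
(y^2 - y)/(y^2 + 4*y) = (y - 1)/(y + 4)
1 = 1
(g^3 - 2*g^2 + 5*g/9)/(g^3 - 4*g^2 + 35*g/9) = (3*g - 1)/(3*g - 7)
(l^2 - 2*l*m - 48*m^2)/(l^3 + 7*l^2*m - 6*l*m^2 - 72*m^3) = (l - 8*m)/(l^2 + l*m - 12*m^2)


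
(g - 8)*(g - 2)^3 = g^4 - 14*g^3 + 60*g^2 - 104*g + 64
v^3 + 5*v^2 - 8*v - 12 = (v - 2)*(v + 1)*(v + 6)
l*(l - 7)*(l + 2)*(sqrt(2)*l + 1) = sqrt(2)*l^4 - 5*sqrt(2)*l^3 + l^3 - 14*sqrt(2)*l^2 - 5*l^2 - 14*l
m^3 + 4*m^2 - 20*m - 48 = (m - 4)*(m + 2)*(m + 6)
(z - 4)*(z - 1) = z^2 - 5*z + 4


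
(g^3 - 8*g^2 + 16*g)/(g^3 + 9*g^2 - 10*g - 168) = g*(g - 4)/(g^2 + 13*g + 42)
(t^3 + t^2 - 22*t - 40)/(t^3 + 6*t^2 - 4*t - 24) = (t^2 - t - 20)/(t^2 + 4*t - 12)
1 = 1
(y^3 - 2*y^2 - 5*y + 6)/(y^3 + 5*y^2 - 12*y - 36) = (y - 1)/(y + 6)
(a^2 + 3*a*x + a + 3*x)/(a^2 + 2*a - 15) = (a^2 + 3*a*x + a + 3*x)/(a^2 + 2*a - 15)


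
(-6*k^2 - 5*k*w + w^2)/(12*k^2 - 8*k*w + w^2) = (k + w)/(-2*k + w)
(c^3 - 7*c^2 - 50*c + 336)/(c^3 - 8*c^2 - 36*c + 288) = (c + 7)/(c + 6)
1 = 1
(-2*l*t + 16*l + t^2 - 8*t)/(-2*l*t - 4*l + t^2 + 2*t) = (t - 8)/(t + 2)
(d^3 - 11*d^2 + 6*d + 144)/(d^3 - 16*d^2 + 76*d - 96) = (d + 3)/(d - 2)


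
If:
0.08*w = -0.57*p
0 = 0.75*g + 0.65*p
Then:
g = 0.121637426900585*w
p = -0.140350877192982*w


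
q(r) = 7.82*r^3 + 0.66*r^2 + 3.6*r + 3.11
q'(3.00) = 218.70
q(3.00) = 230.99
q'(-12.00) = 3366.00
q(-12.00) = -13458.01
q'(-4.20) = 411.89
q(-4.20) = -579.74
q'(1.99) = 99.13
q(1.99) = 74.51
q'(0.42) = 8.29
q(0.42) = 5.32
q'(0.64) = 14.05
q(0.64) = 7.73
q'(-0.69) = 13.86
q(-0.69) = -1.63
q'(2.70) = 178.19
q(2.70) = 171.56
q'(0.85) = 21.67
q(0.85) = 11.45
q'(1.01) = 28.86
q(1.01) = 15.48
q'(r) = 23.46*r^2 + 1.32*r + 3.6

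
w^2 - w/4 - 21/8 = (w - 7/4)*(w + 3/2)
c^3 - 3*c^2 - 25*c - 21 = (c - 7)*(c + 1)*(c + 3)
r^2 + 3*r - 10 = (r - 2)*(r + 5)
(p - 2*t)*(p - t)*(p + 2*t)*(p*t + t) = p^4*t - p^3*t^2 + p^3*t - 4*p^2*t^3 - p^2*t^2 + 4*p*t^4 - 4*p*t^3 + 4*t^4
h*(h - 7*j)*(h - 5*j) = h^3 - 12*h^2*j + 35*h*j^2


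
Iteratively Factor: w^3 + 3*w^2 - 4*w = (w + 4)*(w^2 - w) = (w - 1)*(w + 4)*(w)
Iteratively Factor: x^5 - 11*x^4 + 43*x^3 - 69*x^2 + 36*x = (x - 3)*(x^4 - 8*x^3 + 19*x^2 - 12*x) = (x - 3)^2*(x^3 - 5*x^2 + 4*x) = (x - 4)*(x - 3)^2*(x^2 - x) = x*(x - 4)*(x - 3)^2*(x - 1)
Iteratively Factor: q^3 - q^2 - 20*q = (q + 4)*(q^2 - 5*q) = (q - 5)*(q + 4)*(q)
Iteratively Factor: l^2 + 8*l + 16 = (l + 4)*(l + 4)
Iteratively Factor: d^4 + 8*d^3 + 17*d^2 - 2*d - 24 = (d - 1)*(d^3 + 9*d^2 + 26*d + 24) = (d - 1)*(d + 3)*(d^2 + 6*d + 8) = (d - 1)*(d + 3)*(d + 4)*(d + 2)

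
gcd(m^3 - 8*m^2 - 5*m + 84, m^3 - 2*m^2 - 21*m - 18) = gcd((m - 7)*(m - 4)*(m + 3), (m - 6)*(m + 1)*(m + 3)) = m + 3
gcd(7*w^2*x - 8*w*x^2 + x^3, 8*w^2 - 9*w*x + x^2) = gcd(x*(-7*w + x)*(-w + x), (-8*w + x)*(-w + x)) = -w + x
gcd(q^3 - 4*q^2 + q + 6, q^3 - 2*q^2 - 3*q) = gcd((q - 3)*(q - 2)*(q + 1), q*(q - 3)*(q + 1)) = q^2 - 2*q - 3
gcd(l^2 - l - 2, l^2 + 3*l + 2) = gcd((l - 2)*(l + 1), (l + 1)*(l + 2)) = l + 1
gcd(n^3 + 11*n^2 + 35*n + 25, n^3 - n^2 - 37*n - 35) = n^2 + 6*n + 5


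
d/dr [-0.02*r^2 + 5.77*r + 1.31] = 5.77 - 0.04*r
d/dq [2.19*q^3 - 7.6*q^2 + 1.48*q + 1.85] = 6.57*q^2 - 15.2*q + 1.48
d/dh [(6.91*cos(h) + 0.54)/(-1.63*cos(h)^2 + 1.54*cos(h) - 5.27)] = (-11.2633*cos(h)^2 - 1.7604*cos(h) + 37.2473)*sin(h)/(2.6569*cos(h)^4 - 5.0204*cos(h)^3 + 19.5518*cos(h)^2 - 16.2316*cos(h) + 27.7729)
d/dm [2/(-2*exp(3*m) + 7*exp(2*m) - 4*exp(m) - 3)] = (12*exp(2*m) - 28*exp(m) + 8)*exp(m)/(2*exp(3*m) - 7*exp(2*m) + 4*exp(m) + 3)^2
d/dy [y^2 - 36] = 2*y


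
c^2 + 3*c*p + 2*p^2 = (c + p)*(c + 2*p)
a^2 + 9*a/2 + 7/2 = (a + 1)*(a + 7/2)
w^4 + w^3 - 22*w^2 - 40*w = w*(w - 5)*(w + 2)*(w + 4)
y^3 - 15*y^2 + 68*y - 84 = (y - 7)*(y - 6)*(y - 2)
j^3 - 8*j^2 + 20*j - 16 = (j - 4)*(j - 2)^2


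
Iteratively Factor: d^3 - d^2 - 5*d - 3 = (d + 1)*(d^2 - 2*d - 3) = (d + 1)^2*(d - 3)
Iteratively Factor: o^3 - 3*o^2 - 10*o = (o + 2)*(o^2 - 5*o) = o*(o + 2)*(o - 5)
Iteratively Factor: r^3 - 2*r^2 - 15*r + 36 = (r + 4)*(r^2 - 6*r + 9) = (r - 3)*(r + 4)*(r - 3)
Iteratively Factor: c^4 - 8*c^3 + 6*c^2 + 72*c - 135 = (c - 3)*(c^3 - 5*c^2 - 9*c + 45) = (c - 3)^2*(c^2 - 2*c - 15) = (c - 5)*(c - 3)^2*(c + 3)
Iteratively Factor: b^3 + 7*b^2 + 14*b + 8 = (b + 2)*(b^2 + 5*b + 4) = (b + 1)*(b + 2)*(b + 4)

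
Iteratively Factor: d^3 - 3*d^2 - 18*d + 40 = (d + 4)*(d^2 - 7*d + 10) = (d - 5)*(d + 4)*(d - 2)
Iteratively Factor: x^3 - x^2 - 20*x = (x + 4)*(x^2 - 5*x) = (x - 5)*(x + 4)*(x)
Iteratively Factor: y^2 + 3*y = (y + 3)*(y)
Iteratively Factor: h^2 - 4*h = (h)*(h - 4)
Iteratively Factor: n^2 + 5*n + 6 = (n + 2)*(n + 3)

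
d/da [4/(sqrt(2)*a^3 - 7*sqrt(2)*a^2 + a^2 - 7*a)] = 4*(-3*sqrt(2)*a^2 - 2*a + 14*sqrt(2)*a + 7)/(a^2*(sqrt(2)*a^2 - 7*sqrt(2)*a + a - 7)^2)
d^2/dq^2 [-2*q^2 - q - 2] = -4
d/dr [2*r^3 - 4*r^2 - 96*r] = 6*r^2 - 8*r - 96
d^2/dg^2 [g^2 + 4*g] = 2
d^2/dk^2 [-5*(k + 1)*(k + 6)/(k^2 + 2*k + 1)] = -50/(k^3 + 3*k^2 + 3*k + 1)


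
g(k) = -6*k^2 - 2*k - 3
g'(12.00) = -146.00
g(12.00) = -891.00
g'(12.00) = -146.00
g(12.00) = -891.00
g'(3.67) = -46.04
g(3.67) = -91.15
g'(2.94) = -37.28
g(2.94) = -60.74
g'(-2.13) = 23.56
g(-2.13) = -25.96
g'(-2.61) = 29.32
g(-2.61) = -38.65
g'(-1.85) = 20.20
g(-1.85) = -19.84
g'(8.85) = -108.20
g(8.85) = -490.64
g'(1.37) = -18.44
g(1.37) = -17.00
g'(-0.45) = 3.40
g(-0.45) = -3.32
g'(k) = -12*k - 2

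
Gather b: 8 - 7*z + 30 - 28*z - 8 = 30 - 35*z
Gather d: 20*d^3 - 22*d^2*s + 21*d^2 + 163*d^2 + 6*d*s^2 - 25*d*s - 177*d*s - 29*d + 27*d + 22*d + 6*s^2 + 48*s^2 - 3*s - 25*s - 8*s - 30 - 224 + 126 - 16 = 20*d^3 + d^2*(184 - 22*s) + d*(6*s^2 - 202*s + 20) + 54*s^2 - 36*s - 144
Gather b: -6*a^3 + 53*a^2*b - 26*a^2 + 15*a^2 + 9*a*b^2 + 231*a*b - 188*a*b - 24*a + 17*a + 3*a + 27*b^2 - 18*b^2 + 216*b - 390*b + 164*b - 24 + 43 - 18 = -6*a^3 - 11*a^2 - 4*a + b^2*(9*a + 9) + b*(53*a^2 + 43*a - 10) + 1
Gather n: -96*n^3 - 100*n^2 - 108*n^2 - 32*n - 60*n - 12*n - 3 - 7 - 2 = -96*n^3 - 208*n^2 - 104*n - 12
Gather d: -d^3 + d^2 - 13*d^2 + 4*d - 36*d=-d^3 - 12*d^2 - 32*d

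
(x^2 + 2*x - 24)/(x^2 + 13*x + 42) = (x - 4)/(x + 7)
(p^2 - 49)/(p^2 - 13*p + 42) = (p + 7)/(p - 6)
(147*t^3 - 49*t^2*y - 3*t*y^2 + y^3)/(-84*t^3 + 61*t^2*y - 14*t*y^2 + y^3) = (7*t + y)/(-4*t + y)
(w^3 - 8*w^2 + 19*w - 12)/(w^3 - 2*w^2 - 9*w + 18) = (w^2 - 5*w + 4)/(w^2 + w - 6)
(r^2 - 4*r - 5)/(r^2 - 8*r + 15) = (r + 1)/(r - 3)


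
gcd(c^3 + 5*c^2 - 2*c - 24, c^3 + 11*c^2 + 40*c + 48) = c^2 + 7*c + 12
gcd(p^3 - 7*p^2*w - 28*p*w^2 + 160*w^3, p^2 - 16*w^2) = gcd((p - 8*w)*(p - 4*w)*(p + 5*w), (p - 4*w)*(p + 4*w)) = p - 4*w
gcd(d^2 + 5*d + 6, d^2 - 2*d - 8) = d + 2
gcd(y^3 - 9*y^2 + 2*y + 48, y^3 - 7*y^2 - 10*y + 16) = y^2 - 6*y - 16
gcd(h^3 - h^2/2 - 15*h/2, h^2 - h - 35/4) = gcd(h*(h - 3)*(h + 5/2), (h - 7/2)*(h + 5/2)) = h + 5/2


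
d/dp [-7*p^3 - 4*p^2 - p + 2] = -21*p^2 - 8*p - 1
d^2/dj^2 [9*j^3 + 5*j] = 54*j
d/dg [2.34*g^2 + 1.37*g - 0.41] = 4.68*g + 1.37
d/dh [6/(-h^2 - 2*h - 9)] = 12*(h + 1)/(h^2 + 2*h + 9)^2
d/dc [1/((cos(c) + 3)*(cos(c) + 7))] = 2*(cos(c) + 5)*sin(c)/((cos(c) + 3)^2*(cos(c) + 7)^2)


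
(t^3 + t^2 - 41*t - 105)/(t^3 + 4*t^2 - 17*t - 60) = (t - 7)/(t - 4)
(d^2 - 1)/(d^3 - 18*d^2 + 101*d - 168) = (d^2 - 1)/(d^3 - 18*d^2 + 101*d - 168)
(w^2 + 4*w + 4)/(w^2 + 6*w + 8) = (w + 2)/(w + 4)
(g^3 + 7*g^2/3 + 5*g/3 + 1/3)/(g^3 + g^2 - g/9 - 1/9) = 3*(g + 1)/(3*g - 1)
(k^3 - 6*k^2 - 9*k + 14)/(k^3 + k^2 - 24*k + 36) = (k^3 - 6*k^2 - 9*k + 14)/(k^3 + k^2 - 24*k + 36)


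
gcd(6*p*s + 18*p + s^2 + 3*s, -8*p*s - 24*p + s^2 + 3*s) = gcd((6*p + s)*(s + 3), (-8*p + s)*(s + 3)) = s + 3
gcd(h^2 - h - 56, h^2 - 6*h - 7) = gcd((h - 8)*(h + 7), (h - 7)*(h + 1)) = 1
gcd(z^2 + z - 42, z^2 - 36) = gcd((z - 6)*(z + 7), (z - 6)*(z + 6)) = z - 6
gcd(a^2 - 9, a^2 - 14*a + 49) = 1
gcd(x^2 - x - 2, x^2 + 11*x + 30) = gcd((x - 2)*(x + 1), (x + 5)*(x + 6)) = 1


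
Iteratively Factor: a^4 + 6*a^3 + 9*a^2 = (a)*(a^3 + 6*a^2 + 9*a) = a*(a + 3)*(a^2 + 3*a) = a^2*(a + 3)*(a + 3)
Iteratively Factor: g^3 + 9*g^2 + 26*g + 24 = (g + 3)*(g^2 + 6*g + 8) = (g + 2)*(g + 3)*(g + 4)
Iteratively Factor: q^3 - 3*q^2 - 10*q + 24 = (q + 3)*(q^2 - 6*q + 8) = (q - 4)*(q + 3)*(q - 2)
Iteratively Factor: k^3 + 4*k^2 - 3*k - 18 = (k + 3)*(k^2 + k - 6) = (k + 3)^2*(k - 2)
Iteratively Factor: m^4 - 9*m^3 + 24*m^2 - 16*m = (m - 4)*(m^3 - 5*m^2 + 4*m) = (m - 4)*(m - 1)*(m^2 - 4*m) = m*(m - 4)*(m - 1)*(m - 4)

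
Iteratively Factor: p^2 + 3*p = (p)*(p + 3)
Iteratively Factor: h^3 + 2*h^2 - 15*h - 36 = (h - 4)*(h^2 + 6*h + 9) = (h - 4)*(h + 3)*(h + 3)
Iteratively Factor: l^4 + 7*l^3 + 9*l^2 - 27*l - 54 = (l - 2)*(l^3 + 9*l^2 + 27*l + 27) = (l - 2)*(l + 3)*(l^2 + 6*l + 9) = (l - 2)*(l + 3)^2*(l + 3)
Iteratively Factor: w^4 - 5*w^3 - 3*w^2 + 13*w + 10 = (w - 2)*(w^3 - 3*w^2 - 9*w - 5) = (w - 5)*(w - 2)*(w^2 + 2*w + 1) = (w - 5)*(w - 2)*(w + 1)*(w + 1)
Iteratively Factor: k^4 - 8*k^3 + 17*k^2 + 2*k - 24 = (k + 1)*(k^3 - 9*k^2 + 26*k - 24) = (k - 3)*(k + 1)*(k^2 - 6*k + 8) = (k - 3)*(k - 2)*(k + 1)*(k - 4)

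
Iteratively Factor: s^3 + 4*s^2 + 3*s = (s + 1)*(s^2 + 3*s) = (s + 1)*(s + 3)*(s)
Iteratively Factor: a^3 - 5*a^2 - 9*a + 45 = (a - 5)*(a^2 - 9) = (a - 5)*(a - 3)*(a + 3)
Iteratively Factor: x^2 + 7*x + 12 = (x + 4)*(x + 3)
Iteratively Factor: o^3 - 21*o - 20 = (o + 4)*(o^2 - 4*o - 5) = (o - 5)*(o + 4)*(o + 1)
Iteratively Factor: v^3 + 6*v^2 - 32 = (v - 2)*(v^2 + 8*v + 16) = (v - 2)*(v + 4)*(v + 4)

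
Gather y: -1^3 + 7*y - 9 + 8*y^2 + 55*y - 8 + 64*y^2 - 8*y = 72*y^2 + 54*y - 18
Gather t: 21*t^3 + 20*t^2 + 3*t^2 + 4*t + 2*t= 21*t^3 + 23*t^2 + 6*t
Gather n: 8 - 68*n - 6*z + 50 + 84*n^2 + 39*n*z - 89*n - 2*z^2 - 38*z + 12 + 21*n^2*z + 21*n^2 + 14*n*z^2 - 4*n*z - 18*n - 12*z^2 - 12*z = n^2*(21*z + 105) + n*(14*z^2 + 35*z - 175) - 14*z^2 - 56*z + 70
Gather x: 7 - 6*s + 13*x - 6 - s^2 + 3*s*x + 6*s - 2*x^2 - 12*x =-s^2 - 2*x^2 + x*(3*s + 1) + 1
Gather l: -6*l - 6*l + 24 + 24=48 - 12*l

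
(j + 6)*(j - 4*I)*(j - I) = j^3 + 6*j^2 - 5*I*j^2 - 4*j - 30*I*j - 24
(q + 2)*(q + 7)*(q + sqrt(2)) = q^3 + sqrt(2)*q^2 + 9*q^2 + 9*sqrt(2)*q + 14*q + 14*sqrt(2)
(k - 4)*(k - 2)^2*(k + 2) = k^4 - 6*k^3 + 4*k^2 + 24*k - 32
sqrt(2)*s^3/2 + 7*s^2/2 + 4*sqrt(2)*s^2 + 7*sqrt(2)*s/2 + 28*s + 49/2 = (s + 7)*(s + 7*sqrt(2)/2)*(sqrt(2)*s/2 + sqrt(2)/2)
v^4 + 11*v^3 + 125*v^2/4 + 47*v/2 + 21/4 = (v + 1/2)^2*(v + 3)*(v + 7)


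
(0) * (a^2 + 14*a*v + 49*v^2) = 0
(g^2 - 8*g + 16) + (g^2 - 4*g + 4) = 2*g^2 - 12*g + 20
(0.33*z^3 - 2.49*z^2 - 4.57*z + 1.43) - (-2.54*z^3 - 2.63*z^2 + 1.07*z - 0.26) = 2.87*z^3 + 0.14*z^2 - 5.64*z + 1.69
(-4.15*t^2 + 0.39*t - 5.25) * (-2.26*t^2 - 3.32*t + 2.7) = 9.379*t^4 + 12.8966*t^3 - 0.634800000000003*t^2 + 18.483*t - 14.175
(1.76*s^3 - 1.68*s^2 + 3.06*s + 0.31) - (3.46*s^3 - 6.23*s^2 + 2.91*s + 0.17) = -1.7*s^3 + 4.55*s^2 + 0.15*s + 0.14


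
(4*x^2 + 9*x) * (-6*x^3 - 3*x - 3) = -24*x^5 - 54*x^4 - 12*x^3 - 39*x^2 - 27*x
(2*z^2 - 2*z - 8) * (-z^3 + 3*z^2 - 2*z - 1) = -2*z^5 + 8*z^4 - 2*z^3 - 22*z^2 + 18*z + 8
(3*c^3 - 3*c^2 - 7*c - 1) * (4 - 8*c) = -24*c^4 + 36*c^3 + 44*c^2 - 20*c - 4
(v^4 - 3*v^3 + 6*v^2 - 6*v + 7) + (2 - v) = v^4 - 3*v^3 + 6*v^2 - 7*v + 9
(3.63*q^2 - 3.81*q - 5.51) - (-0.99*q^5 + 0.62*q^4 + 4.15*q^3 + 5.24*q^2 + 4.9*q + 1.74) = 0.99*q^5 - 0.62*q^4 - 4.15*q^3 - 1.61*q^2 - 8.71*q - 7.25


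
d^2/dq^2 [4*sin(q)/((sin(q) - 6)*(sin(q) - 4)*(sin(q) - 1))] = 4*(-4*sin(q)^6 + 29*sin(q)^5 + 50*sin(q)^4 - 702*sin(q)^3 + 1056*sin(q)^2 + 528*sin(q) - 1632)/((sin(q) - 6)^3*(sin(q) - 4)^3*(sin(q) - 1)^2)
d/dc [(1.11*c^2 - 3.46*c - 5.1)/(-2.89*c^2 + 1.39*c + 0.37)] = (-8.4565*c^2 - 28.6566*c + 5.8088)/(8.3521*c^4 - 8.0342*c^3 - 0.206500000000001*c^2 + 1.0286*c + 0.1369)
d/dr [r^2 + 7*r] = 2*r + 7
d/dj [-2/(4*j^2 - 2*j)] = (4*j - 1)/(j^2*(2*j - 1)^2)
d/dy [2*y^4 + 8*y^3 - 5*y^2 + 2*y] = 8*y^3 + 24*y^2 - 10*y + 2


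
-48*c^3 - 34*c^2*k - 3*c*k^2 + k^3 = (-8*c + k)*(2*c + k)*(3*c + k)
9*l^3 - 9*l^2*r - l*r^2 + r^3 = (-3*l + r)*(-l + r)*(3*l + r)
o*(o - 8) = o^2 - 8*o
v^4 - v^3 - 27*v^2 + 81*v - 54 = (v - 3)^2*(v - 1)*(v + 6)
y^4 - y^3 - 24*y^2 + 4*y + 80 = (y - 5)*(y - 2)*(y + 2)*(y + 4)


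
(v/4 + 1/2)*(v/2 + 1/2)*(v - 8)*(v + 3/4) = v^4/8 - 17*v^3/32 - 103*v^2/32 - 65*v/16 - 3/2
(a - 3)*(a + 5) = a^2 + 2*a - 15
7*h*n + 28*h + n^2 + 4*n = (7*h + n)*(n + 4)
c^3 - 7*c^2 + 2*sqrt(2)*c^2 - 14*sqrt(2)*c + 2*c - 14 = (c - 7)*(c + sqrt(2))^2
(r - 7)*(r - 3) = r^2 - 10*r + 21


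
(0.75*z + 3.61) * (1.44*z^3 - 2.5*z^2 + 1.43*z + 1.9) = 1.08*z^4 + 3.3234*z^3 - 7.9525*z^2 + 6.5873*z + 6.859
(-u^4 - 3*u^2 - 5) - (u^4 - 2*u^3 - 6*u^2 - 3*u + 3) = -2*u^4 + 2*u^3 + 3*u^2 + 3*u - 8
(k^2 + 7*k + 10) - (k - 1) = k^2 + 6*k + 11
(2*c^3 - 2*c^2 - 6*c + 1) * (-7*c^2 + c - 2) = -14*c^5 + 16*c^4 + 36*c^3 - 9*c^2 + 13*c - 2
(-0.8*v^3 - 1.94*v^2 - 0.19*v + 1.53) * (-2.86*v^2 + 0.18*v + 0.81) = 2.288*v^5 + 5.4044*v^4 - 0.4538*v^3 - 5.9814*v^2 + 0.1215*v + 1.2393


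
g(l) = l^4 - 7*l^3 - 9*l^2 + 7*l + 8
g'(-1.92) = -64.17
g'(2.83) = -121.47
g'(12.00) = 3679.00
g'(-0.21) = 9.82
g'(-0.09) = 8.45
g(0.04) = 8.27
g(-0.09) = 7.30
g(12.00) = 7436.00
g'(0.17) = 3.35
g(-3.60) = 360.71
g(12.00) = 7436.00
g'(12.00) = 3679.00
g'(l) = 4*l^3 - 21*l^2 - 18*l + 7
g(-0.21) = 6.20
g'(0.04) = 6.25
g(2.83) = -138.78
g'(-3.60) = -386.98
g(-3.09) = 198.13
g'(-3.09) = -255.90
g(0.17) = 8.90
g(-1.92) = 24.52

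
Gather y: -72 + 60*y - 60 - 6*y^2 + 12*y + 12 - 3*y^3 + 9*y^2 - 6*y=-3*y^3 + 3*y^2 + 66*y - 120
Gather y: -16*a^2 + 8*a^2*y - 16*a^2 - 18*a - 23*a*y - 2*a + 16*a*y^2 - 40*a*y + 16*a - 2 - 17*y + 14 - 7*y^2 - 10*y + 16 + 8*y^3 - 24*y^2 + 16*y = -32*a^2 - 4*a + 8*y^3 + y^2*(16*a - 31) + y*(8*a^2 - 63*a - 11) + 28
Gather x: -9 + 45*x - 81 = 45*x - 90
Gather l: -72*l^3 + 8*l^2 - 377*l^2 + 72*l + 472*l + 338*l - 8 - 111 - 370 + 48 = -72*l^3 - 369*l^2 + 882*l - 441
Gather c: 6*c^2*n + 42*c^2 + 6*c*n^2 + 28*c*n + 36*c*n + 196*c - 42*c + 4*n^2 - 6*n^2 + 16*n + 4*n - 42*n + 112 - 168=c^2*(6*n + 42) + c*(6*n^2 + 64*n + 154) - 2*n^2 - 22*n - 56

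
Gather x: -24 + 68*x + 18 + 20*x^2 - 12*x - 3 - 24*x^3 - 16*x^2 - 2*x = -24*x^3 + 4*x^2 + 54*x - 9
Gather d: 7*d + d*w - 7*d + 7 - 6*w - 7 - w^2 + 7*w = d*w - w^2 + w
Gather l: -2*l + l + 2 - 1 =1 - l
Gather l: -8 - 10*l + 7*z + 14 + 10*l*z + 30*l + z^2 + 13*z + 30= l*(10*z + 20) + z^2 + 20*z + 36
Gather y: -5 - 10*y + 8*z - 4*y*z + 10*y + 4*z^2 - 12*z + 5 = -4*y*z + 4*z^2 - 4*z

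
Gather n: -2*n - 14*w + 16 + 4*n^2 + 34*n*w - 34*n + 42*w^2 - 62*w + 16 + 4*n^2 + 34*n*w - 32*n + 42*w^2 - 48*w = 8*n^2 + n*(68*w - 68) + 84*w^2 - 124*w + 32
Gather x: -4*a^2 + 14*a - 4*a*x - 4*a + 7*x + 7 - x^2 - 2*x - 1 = -4*a^2 + 10*a - x^2 + x*(5 - 4*a) + 6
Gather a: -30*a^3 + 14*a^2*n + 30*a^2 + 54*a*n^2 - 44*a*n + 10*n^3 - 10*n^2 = -30*a^3 + a^2*(14*n + 30) + a*(54*n^2 - 44*n) + 10*n^3 - 10*n^2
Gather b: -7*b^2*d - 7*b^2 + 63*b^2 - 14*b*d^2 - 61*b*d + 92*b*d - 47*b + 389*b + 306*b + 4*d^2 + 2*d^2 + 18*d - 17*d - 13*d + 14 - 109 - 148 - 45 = b^2*(56 - 7*d) + b*(-14*d^2 + 31*d + 648) + 6*d^2 - 12*d - 288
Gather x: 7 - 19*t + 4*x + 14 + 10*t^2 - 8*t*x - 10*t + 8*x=10*t^2 - 29*t + x*(12 - 8*t) + 21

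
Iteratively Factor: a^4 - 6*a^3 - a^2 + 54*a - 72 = (a - 3)*(a^3 - 3*a^2 - 10*a + 24) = (a - 4)*(a - 3)*(a^2 + a - 6) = (a - 4)*(a - 3)*(a + 3)*(a - 2)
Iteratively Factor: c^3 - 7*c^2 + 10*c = (c - 2)*(c^2 - 5*c) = (c - 5)*(c - 2)*(c)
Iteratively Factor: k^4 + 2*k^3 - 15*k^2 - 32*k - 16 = (k - 4)*(k^3 + 6*k^2 + 9*k + 4) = (k - 4)*(k + 1)*(k^2 + 5*k + 4) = (k - 4)*(k + 1)*(k + 4)*(k + 1)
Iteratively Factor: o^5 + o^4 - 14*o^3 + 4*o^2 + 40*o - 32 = (o - 1)*(o^4 + 2*o^3 - 12*o^2 - 8*o + 32) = (o - 1)*(o + 2)*(o^3 - 12*o + 16) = (o - 2)*(o - 1)*(o + 2)*(o^2 + 2*o - 8) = (o - 2)^2*(o - 1)*(o + 2)*(o + 4)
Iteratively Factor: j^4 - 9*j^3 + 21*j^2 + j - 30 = (j - 2)*(j^3 - 7*j^2 + 7*j + 15) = (j - 3)*(j - 2)*(j^2 - 4*j - 5) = (j - 3)*(j - 2)*(j + 1)*(j - 5)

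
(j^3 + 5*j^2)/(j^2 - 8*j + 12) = j^2*(j + 5)/(j^2 - 8*j + 12)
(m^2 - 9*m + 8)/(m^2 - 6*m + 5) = (m - 8)/(m - 5)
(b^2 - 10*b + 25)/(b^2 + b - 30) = (b - 5)/(b + 6)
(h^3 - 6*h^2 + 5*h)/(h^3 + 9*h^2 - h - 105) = h*(h^2 - 6*h + 5)/(h^3 + 9*h^2 - h - 105)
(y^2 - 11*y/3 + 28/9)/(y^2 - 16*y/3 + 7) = (y - 4/3)/(y - 3)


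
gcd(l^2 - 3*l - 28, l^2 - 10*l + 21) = l - 7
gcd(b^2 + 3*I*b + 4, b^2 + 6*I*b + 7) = b - I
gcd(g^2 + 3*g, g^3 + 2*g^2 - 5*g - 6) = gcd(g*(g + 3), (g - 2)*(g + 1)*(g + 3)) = g + 3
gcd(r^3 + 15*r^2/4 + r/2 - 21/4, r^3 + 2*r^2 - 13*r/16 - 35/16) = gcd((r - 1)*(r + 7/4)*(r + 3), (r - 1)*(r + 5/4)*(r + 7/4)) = r^2 + 3*r/4 - 7/4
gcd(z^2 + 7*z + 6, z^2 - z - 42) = z + 6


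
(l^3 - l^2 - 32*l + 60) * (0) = 0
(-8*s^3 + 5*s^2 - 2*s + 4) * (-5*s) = 40*s^4 - 25*s^3 + 10*s^2 - 20*s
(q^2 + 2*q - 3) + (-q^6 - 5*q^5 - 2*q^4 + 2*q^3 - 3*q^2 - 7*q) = -q^6 - 5*q^5 - 2*q^4 + 2*q^3 - 2*q^2 - 5*q - 3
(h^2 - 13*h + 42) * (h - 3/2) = h^3 - 29*h^2/2 + 123*h/2 - 63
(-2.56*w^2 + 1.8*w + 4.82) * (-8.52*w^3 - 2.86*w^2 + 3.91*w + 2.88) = 21.8112*w^5 - 8.0144*w^4 - 56.224*w^3 - 14.12*w^2 + 24.0302*w + 13.8816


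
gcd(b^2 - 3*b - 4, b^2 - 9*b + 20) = b - 4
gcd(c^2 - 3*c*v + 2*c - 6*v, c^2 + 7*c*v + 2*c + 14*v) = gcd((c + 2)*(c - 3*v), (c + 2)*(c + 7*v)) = c + 2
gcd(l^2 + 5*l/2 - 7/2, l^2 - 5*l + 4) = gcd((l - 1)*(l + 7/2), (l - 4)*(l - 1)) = l - 1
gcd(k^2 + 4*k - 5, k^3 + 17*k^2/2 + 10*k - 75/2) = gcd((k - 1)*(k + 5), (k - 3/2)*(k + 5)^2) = k + 5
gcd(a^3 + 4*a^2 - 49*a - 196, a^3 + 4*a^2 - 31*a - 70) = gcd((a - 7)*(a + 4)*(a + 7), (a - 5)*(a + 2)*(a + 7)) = a + 7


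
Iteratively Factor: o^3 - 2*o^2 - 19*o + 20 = (o - 5)*(o^2 + 3*o - 4) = (o - 5)*(o - 1)*(o + 4)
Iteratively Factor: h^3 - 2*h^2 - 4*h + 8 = (h - 2)*(h^2 - 4) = (h - 2)^2*(h + 2)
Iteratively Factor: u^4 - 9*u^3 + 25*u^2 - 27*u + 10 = (u - 5)*(u^3 - 4*u^2 + 5*u - 2) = (u - 5)*(u - 2)*(u^2 - 2*u + 1) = (u - 5)*(u - 2)*(u - 1)*(u - 1)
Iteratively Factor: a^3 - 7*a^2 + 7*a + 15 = (a - 5)*(a^2 - 2*a - 3) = (a - 5)*(a + 1)*(a - 3)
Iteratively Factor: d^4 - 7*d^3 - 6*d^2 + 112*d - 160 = (d - 2)*(d^3 - 5*d^2 - 16*d + 80) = (d - 5)*(d - 2)*(d^2 - 16) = (d - 5)*(d - 4)*(d - 2)*(d + 4)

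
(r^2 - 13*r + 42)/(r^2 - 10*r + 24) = (r - 7)/(r - 4)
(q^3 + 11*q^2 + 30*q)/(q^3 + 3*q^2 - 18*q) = (q + 5)/(q - 3)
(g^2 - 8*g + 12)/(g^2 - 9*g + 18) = (g - 2)/(g - 3)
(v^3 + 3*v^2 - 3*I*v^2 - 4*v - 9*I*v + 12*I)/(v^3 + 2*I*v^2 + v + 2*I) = (v^3 + 3*v^2*(1 - I) - v*(4 + 9*I) + 12*I)/(v^3 + 2*I*v^2 + v + 2*I)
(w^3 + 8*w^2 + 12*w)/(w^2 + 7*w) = (w^2 + 8*w + 12)/(w + 7)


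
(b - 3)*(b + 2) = b^2 - b - 6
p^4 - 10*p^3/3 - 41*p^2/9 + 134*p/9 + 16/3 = (p - 3)*(p - 8/3)*(p + 1/3)*(p + 2)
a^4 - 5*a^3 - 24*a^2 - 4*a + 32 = (a - 8)*(a - 1)*(a + 2)^2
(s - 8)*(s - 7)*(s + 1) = s^3 - 14*s^2 + 41*s + 56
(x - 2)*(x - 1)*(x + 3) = x^3 - 7*x + 6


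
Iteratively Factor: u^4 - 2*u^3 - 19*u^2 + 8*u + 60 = (u + 2)*(u^3 - 4*u^2 - 11*u + 30) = (u - 5)*(u + 2)*(u^2 + u - 6) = (u - 5)*(u + 2)*(u + 3)*(u - 2)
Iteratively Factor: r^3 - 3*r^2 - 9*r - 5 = (r + 1)*(r^2 - 4*r - 5) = (r - 5)*(r + 1)*(r + 1)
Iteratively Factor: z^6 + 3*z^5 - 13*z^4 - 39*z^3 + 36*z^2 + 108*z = (z + 3)*(z^5 - 13*z^3 + 36*z) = (z - 3)*(z + 3)*(z^4 + 3*z^3 - 4*z^2 - 12*z) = (z - 3)*(z + 3)^2*(z^3 - 4*z) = (z - 3)*(z - 2)*(z + 3)^2*(z^2 + 2*z) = (z - 3)*(z - 2)*(z + 2)*(z + 3)^2*(z)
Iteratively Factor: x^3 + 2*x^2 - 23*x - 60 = (x + 4)*(x^2 - 2*x - 15) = (x - 5)*(x + 4)*(x + 3)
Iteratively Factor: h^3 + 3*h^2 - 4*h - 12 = (h + 3)*(h^2 - 4) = (h - 2)*(h + 3)*(h + 2)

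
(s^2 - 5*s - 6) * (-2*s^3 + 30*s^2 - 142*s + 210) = -2*s^5 + 40*s^4 - 280*s^3 + 740*s^2 - 198*s - 1260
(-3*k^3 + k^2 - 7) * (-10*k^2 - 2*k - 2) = 30*k^5 - 4*k^4 + 4*k^3 + 68*k^2 + 14*k + 14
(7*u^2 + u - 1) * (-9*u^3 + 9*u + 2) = -63*u^5 - 9*u^4 + 72*u^3 + 23*u^2 - 7*u - 2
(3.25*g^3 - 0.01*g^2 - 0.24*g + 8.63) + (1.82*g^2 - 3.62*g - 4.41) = 3.25*g^3 + 1.81*g^2 - 3.86*g + 4.22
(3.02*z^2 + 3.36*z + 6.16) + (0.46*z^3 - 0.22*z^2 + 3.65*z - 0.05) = 0.46*z^3 + 2.8*z^2 + 7.01*z + 6.11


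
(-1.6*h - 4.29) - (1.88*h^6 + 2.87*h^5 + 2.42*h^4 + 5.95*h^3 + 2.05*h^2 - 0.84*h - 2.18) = -1.88*h^6 - 2.87*h^5 - 2.42*h^4 - 5.95*h^3 - 2.05*h^2 - 0.76*h - 2.11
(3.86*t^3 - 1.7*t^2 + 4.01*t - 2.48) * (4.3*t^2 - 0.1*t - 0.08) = 16.598*t^5 - 7.696*t^4 + 17.1042*t^3 - 10.929*t^2 - 0.0728*t + 0.1984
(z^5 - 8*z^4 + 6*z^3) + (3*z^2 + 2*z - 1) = z^5 - 8*z^4 + 6*z^3 + 3*z^2 + 2*z - 1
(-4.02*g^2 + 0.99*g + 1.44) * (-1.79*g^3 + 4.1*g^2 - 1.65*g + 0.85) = 7.1958*g^5 - 18.2541*g^4 + 8.1144*g^3 + 0.8535*g^2 - 1.5345*g + 1.224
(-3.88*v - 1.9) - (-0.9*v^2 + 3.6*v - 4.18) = 0.9*v^2 - 7.48*v + 2.28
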